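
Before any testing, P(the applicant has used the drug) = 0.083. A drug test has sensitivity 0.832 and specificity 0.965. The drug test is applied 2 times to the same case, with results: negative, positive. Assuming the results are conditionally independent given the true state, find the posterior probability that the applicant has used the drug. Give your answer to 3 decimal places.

Posterior P(H) ≈ 0.273

With H the event that the applicant has used the drug, the joint likelihood of the observed sequence is P(data|H) = 0.168·0.832 = 0.13978 and P(data|¬H) = 0.965·0.035 = 0.033775.
Bayes: P(H|data) = 0.083·0.13978 / (0.083·0.13978 + 0.917·0.033775) = 0.011601/0.042573 = 0.2725.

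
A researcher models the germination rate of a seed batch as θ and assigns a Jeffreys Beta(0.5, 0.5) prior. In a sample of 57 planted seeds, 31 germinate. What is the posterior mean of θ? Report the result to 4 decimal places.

Posterior mean ≈ 0.5431

Observing 31 successes and 26 failures updates Beta(0.5, 0.5) by adding the success and failure counts to the two shape parameters: α = 0.5+31 = 31.5, β = 0.5+26 = 26.5.
Posterior mean = α/(α+β) = 31.5/58 = 0.5431.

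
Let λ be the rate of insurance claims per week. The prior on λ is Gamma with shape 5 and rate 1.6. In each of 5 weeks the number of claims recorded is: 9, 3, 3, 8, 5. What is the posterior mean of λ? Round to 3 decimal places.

Posterior mean ≈ 5.000

Total count ∑xᵢ = 28 over n = 5 weeks.
Gamma is conjugate to the Poisson likelihood: posterior is Gamma(shape = 5+28 = 33, rate = 1.6+5 = 6.6).
Posterior mean = shape/rate = 33/6.6 = 5.000.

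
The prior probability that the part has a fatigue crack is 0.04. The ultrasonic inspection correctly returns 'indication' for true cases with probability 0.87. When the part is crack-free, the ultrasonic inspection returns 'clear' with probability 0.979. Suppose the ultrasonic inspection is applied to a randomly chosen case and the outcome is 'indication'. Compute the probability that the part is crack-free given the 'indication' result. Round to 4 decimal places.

Write H for 'the part has a fatigue crack'. Prior odds H:¬H = 0.04/0.96 = 0.041667. For the 'indication' outcome, the likelihood ratio is 0.87/0.021 = 41.429.
Posterior odds = 0.041667 × 41.429 = 1.7262, so P(H|E) = 1.7262/(1+1.7262) = 0.6332. Then P(¬H|E) = 1 − 0.6332 = 0.3668.

P(¬H | E) ≈ 0.3668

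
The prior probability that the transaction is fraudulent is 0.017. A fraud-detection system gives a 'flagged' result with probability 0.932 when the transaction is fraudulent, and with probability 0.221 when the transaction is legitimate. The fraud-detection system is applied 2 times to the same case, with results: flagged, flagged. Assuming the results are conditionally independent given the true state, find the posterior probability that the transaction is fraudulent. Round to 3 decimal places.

Posterior P(H) ≈ 0.235

Let H be the event that the transaction is fraudulent; start with P(H) = 0.017. P('flagged'|H) = 0.932, P('flagged'|¬H) = 0.221.
Update on result 1 ('flagged'): P(H) ← 0.932·0.0170 / (0.932·0.0170 + 0.221·0.9830) = 0.015844/0.23309 = 0.0680.
Update on result 2 ('flagged'): P(H) ← 0.932·0.0680 / (0.932·0.0680 + 0.221·0.9320) = 0.063352/0.26933 = 0.2352.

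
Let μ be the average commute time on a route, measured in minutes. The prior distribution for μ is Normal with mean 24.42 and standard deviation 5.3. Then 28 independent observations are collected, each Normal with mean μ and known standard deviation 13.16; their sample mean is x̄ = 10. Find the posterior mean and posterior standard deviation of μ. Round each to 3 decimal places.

Prior precision 1/τ₀² = 1/5.3² = 0.0355999; data precision n/σ² = 28/13.16² = 0.161676.
Posterior precision = 0.0355999 + 0.161676 = 0.197276, giving posterior SD = 1/√0.197276 = 2.251.
Posterior mean = (0.0355999·24.42 + 0.161676·10) / 0.197276 = 12.602.

Posterior mean ≈ 12.602; posterior SD ≈ 2.251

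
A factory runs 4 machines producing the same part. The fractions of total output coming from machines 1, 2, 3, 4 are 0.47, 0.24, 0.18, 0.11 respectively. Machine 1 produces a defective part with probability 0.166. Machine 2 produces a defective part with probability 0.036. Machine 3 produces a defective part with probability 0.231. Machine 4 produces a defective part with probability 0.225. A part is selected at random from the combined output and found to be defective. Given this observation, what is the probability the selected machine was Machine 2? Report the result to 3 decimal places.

Tabulate prior·likelihood by source: [1] prior 0.47, lik 0.166, product 0.07802; [2] prior 0.24, lik 0.036, product 0.008640; [3] prior 0.18, lik 0.231, product 0.04158; [4] prior 0.11, lik 0.225, product 0.02475.
Normalizing constant = 0.15299; the posterior for Machine 2 is its product over the sum, 0.008640/0.15299 = 0.056.

Posterior probability ≈ 0.056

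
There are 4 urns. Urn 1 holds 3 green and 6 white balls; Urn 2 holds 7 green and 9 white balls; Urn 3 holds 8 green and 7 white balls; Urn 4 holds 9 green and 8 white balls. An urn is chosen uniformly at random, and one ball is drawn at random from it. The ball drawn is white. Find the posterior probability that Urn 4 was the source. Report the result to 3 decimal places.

Posterior probability ≈ 0.217

P(white|Urn 1) = 0.6667; P(white|Urn 2) = 0.5625; P(white|Urn 3) = 0.4667; P(white|Urn 4) = 0.4706.
Prior × likelihood for each source: 0.25·0.6667=0.1667, 0.25·0.5625=0.1406, 0.25·0.4667=0.1167, 0.25·0.4706=0.1176. Summing gives P(white) = 0.54161.
P(Urn 4 | white) = 0.1176 / 0.54161 = 0.217.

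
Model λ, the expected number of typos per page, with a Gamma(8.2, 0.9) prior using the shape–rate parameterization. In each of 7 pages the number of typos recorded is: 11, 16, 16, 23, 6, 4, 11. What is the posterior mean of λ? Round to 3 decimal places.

Posterior mean ≈ 12.051

The Poisson likelihood adds the total count to the shape and the number of exposure periods to the rate. Here ∑xᵢ = 87 and n = 7, so shape 8.2→95.2 and rate 0.9→7.9.
Posterior mean = shape/rate = 95.2/7.9 = 12.051.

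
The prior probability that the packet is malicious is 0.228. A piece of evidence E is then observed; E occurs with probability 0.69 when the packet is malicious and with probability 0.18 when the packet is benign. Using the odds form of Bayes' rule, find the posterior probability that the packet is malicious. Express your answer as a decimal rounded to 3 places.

Prior odds = 0.228/(1−0.228) = 0.29534. In log-odds, ln(0.29534) = -1.2196.
Add log likelihood ratio: ln(3.8333) = 1.3437.
Posterior log-odds = 0.12410, so posterior odds = exp(0.12410) = 1.1321. Converting, P(H|E) = 1.1321/2.1321 = 0.531.

Posterior probability ≈ 0.531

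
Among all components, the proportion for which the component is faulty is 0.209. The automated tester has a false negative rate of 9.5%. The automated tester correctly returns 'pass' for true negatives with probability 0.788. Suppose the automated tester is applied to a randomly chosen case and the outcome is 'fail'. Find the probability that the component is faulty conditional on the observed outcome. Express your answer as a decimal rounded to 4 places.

Write H for 'the component is faulty'. Prior odds H:¬H = 0.209/0.791 = 0.26422. For the 'fail' outcome, the likelihood ratio is 0.905/0.212 = 4.2689.
Posterior odds = 0.26422 × 4.2689 = 1.1279, so P(H|E) = 1.1279/(1+1.1279) = 0.5301.

P(H | E) ≈ 0.5301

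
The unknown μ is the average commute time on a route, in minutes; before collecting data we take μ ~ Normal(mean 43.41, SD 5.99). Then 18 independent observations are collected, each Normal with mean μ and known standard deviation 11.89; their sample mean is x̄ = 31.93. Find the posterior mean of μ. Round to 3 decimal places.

Posterior mean ≈ 33.992

Prior precision 1/τ₀² = 1/5.99² = 0.0278706; data precision n/σ² = 18/11.89² = 0.127324.
Posterior precision = 0.0278706 + 0.127324 = 0.155194.
Posterior mean = (0.0278706·43.41 + 0.127324·31.93) / 0.155194 = 33.992.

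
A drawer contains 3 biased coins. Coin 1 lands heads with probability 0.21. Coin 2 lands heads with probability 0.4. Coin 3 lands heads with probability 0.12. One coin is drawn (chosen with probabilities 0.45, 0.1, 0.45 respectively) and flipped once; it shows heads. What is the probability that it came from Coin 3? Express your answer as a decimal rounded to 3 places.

Posterior probability ≈ 0.286

P(heads|C1) = 0.21; P(heads|C2) = 0.4; P(heads|C3) = 0.12.
Prior × likelihood for each source: 0.45·0.21=0.09450, 0.1·0.4=0.04000, 0.45·0.12=0.05400. Summing gives P(heads) = 0.18850.
P(Coin 3 | heads) = 0.05400 / 0.18850 = 0.286.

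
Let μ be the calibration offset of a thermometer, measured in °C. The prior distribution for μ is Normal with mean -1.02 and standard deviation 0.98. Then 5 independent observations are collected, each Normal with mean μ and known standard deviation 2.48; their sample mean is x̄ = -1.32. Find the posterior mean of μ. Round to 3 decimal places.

With known σ, the Normal prior is conjugate. Weight on the data is w = (n/σ²)/(n/σ² + 1/τ₀²) = 0.812955/(0.812955+1.04123) = 0.43844.
Posterior mean = w·x̄ + (1−w)·μ₀ = 0.43844·-1.32 + 0.56156·-1.02 = -1.152.

Posterior mean ≈ -1.152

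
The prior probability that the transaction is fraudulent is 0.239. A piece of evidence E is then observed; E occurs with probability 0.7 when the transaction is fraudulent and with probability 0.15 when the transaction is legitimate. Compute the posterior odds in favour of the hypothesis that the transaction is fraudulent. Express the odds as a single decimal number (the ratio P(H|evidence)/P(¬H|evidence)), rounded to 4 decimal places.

Posterior odds ≈ 1.4656

Prior odds = 0.239/(1−0.239) = 0.31406. In log-odds, ln(0.31406) = -1.1582.
Add log likelihood ratio: ln(4.6667) = 1.5404.
Posterior log-odds = 0.38228, so posterior odds = exp(0.38228) = 1.4656.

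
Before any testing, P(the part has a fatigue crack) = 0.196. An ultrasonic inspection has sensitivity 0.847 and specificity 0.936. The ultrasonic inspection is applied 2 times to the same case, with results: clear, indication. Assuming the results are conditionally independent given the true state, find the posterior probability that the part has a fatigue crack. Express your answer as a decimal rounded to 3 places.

Posterior P(H) ≈ 0.345

With H the event that the part has a fatigue crack, the joint likelihood of the observed sequence is P(data|H) = 0.153·0.847 = 0.12959 and P(data|¬H) = 0.936·0.064 = 0.059904.
Bayes: P(H|data) = 0.196·0.12959 / (0.196·0.12959 + 0.804·0.059904) = 0.025400/0.073563 = 0.3453.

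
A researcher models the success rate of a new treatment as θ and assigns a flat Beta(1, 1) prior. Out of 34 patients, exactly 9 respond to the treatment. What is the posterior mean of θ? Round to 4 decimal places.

Observing 9 successes and 25 failures updates Beta(1, 1) by adding the success and failure counts to the two shape parameters: α = 1+9 = 10, β = 1+25 = 26.
E[θ | data] = 10/(10+26) = 0.2778.

Posterior mean ≈ 0.2778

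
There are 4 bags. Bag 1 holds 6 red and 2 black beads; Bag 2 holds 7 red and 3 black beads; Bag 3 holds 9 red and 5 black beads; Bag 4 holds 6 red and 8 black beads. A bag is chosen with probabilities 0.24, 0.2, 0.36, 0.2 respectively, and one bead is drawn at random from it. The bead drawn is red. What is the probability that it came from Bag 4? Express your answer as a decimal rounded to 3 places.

P(red|Bag 1) = 0.75; P(red|Bag 2) = 0.7; P(red|Bag 3) = 0.6429; P(red|Bag 4) = 0.4286.
Prior × likelihood for each source: 0.24·0.75=0.1800, 0.2·0.7=0.1400, 0.36·0.6429=0.2314, 0.2·0.4286=0.08571. Summing gives P(red) = 0.63714.
P(Bag 4 | red) = 0.08571 / 0.63714 = 0.135.

Posterior probability ≈ 0.135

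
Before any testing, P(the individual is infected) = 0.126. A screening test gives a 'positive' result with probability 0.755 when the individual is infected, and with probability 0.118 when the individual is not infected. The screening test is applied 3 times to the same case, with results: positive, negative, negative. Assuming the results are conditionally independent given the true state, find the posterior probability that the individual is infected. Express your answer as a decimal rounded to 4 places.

Posterior P(H) ≈ 0.0664

Let H be the event that the individual is infected; start with P(H) = 0.126. P('positive'|H) = 0.755, P('positive'|¬H) = 0.118.
Update on result 1 ('positive'): P(H) ← 0.755·0.1260 / (0.755·0.1260 + 0.118·0.8740) = 0.095130/0.19826 = 0.4798.
Update on result 2 ('negative'): P(H) ← 0.245·0.4798 / (0.245·0.4798 + 0.882·0.5202) = 0.11756/0.57635 = 0.2040.
Update on result 3 ('negative'): P(H) ← 0.245·0.2040 / (0.245·0.2040 + 0.882·0.7960) = 0.049971/0.75207 = 0.0664.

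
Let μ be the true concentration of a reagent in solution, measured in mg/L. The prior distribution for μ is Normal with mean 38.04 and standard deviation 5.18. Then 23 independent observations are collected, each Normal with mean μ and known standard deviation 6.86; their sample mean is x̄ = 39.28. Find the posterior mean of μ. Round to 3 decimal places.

Posterior mean ≈ 39.192

Prior precision 1/τ₀² = 1/5.18² = 0.0372684; data precision n/σ² = 23/6.86² = 0.488742.
Posterior precision = 0.0372684 + 0.488742 = 0.526010.
Posterior mean = (0.0372684·38.04 + 0.488742·39.28) / 0.526010 = 39.192.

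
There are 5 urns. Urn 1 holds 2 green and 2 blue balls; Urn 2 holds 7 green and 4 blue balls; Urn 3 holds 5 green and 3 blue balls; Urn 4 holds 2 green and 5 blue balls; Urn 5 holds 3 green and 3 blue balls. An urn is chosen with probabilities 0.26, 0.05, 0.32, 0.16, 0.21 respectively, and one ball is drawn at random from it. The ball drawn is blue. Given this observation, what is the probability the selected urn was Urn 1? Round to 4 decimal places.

Tabulate prior·likelihood by source: [1] prior 0.26, lik 0.5, product 0.1300; [2] prior 0.05, lik 0.3636, product 0.01818; [3] prior 0.32, lik 0.375, product 0.1200; [4] prior 0.16, lik 0.7143, product 0.1143; [5] prior 0.21, lik 0.5, product 0.1050.
Normalizing constant = 0.48747; the posterior for Urn 1 is its product over the sum, 0.1300/0.48747 = 0.2667.

Posterior probability ≈ 0.2667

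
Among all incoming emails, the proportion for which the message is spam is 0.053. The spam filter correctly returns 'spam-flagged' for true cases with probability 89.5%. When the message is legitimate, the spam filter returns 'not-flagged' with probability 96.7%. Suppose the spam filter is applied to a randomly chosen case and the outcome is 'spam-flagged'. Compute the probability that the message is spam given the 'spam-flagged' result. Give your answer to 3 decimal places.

Write H for 'the message is spam'. Prior odds H:¬H = 0.053/0.947 = 0.055966. For the 'spam-flagged' outcome, the likelihood ratio is 0.895/0.033 = 27.121.
Posterior odds = 0.055966 × 27.121 = 1.5179, so P(H|E) = 1.5179/(1+1.5179) = 0.603.

P(H | E) ≈ 0.603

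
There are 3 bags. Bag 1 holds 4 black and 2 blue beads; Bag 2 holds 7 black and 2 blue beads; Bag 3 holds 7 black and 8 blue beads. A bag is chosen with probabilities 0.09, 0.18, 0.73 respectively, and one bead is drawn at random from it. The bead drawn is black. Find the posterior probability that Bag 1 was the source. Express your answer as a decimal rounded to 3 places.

Posterior probability ≈ 0.111

P(black|Bag 1) = 0.6667; P(black|Bag 2) = 0.7778; P(black|Bag 3) = 0.4667.
Prior × likelihood for each source: 0.09·0.6667=0.06000, 0.18·0.7778=0.1400, 0.73·0.4667=0.3407. Summing gives P(black) = 0.54067.
P(Bag 1 | black) = 0.06000 / 0.54067 = 0.111.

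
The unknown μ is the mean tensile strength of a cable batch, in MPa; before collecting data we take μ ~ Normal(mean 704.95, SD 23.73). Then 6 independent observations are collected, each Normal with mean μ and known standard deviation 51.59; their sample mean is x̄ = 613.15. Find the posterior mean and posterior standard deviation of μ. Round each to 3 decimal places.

Posterior mean ≈ 653.600; posterior SD ≈ 15.752

Prior precision 1/τ₀² = 1/23.73² = 0.00177584; data precision n/σ² = 6/51.59² = 0.00225434.
Posterior precision = 0.00177584 + 0.00225434 = 0.00403019, giving posterior SD = 1/√0.00403019 = 15.752.
Posterior mean = (0.00177584·704.95 + 0.00225434·613.15) / 0.00403019 = 653.600.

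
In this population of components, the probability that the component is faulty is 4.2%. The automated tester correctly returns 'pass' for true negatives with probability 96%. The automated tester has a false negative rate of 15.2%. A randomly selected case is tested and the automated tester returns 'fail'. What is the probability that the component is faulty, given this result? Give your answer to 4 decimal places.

P(H | E) ≈ 0.4817

Write H for 'the component is faulty'. Prior odds H:¬H = 0.042/0.958 = 0.043841. For the 'fail' outcome, the likelihood ratio is 0.848/0.04 = 21.200.
Posterior odds = 0.043841 × 21.200 = 0.92944, so P(H|E) = 0.92944/(1+0.92944) = 0.4817.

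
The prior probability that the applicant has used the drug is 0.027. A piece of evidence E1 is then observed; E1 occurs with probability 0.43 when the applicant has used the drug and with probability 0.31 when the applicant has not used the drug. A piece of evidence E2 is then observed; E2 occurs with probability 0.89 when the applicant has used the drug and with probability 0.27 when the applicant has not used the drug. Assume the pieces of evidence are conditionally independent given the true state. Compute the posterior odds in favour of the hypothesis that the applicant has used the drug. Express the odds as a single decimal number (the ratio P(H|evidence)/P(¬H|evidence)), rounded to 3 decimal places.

Prior odds = 0.027/(1−0.027) = 0.027749. In log-odds, ln(0.027749) = -3.5845.
Add log likelihood ratios: ln(1.3871) + ln(3.2963) = 1.5200.
Posterior log-odds = -2.0645, so posterior odds = exp(-2.0645) = 0.12688.

Posterior odds ≈ 0.127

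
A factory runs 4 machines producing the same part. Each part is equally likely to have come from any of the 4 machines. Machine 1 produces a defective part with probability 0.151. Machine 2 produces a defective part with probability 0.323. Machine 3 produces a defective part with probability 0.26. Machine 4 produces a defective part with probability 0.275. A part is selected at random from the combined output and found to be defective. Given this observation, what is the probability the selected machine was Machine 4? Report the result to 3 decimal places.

Tabulate prior·likelihood by source: [1] prior 0.25, lik 0.151, product 0.03775; [2] prior 0.25, lik 0.323, product 0.08075; [3] prior 0.25, lik 0.26, product 0.06500; [4] prior 0.25, lik 0.275, product 0.06875.
Normalizing constant = 0.25225; the posterior for Machine 4 is its product over the sum, 0.06875/0.25225 = 0.273.

Posterior probability ≈ 0.273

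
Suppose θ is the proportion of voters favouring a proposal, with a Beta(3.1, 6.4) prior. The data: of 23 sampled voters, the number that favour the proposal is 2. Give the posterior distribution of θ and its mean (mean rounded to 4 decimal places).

The binomial likelihood is conjugate to the Beta prior: with 2 successes and 21 failures, the posterior is Beta(3.1+2, 6.4+21) = Beta(5.1, 27.4).
E[θ | data] = 5.1/(5.1+27.4) = 0.1569.

Posterior: Beta(5.1, 27.4); mean ≈ 0.1569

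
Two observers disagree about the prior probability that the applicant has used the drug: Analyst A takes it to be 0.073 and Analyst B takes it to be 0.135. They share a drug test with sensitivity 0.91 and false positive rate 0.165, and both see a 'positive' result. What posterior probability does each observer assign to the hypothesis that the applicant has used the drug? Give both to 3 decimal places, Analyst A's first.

P('+'|H) = 0.91, P('+'|¬H) = 0.165.
Analyst A: numerator 0.91·0.073 = 0.066430; evidence = 0.066430+0.165·0.927 = 0.21938; posterior = 0.303.
Analyst B: numerator 0.91·0.135 = 0.12285; evidence = 0.12285+0.165·0.865 = 0.26558; posterior = 0.463.

Analyst A: 0.303; Analyst B: 0.463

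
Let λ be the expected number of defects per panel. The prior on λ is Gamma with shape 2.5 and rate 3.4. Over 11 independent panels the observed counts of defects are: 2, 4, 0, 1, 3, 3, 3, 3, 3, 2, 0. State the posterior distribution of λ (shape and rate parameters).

Total count ∑xᵢ = 24 over n = 11 panels.
Gamma is conjugate to the Poisson likelihood: posterior is Gamma(shape = 2.5+24 = 26.5, rate = 3.4+11 = 14.4).

Posterior: Gamma(shape=26.5, rate=14.4)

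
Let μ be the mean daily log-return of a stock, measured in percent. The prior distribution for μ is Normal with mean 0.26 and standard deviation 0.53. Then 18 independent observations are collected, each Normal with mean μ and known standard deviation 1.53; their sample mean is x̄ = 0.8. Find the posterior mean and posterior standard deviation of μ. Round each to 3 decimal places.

Prior precision 1/τ₀² = 1/0.53² = 3.55999; data precision n/σ² = 18/1.53² = 7.68935.
Posterior precision = 3.55999 + 7.68935 = 11.2493, giving posterior SD = 1/√11.2493 = 0.298.
Posterior mean = (3.55999·0.26 + 7.68935·0.8) / 11.2493 = 0.629.

Posterior mean ≈ 0.629; posterior SD ≈ 0.298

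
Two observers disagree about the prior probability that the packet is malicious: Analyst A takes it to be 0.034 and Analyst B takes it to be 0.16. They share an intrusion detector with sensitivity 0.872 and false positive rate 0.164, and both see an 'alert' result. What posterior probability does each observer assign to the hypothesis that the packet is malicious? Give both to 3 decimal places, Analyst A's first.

The likelihood ratio for an 'alert' result is 0.872/0.164 = 5.3171.
Analyst A: prior odds 0.034/0.966 = 0.035197; posterior odds 0.18714; posterior probability 0.158.
Analyst B: prior odds 0.16/0.84 = 0.19048; posterior odds 1.0128; posterior probability 0.503.

Analyst A: 0.158; Analyst B: 0.503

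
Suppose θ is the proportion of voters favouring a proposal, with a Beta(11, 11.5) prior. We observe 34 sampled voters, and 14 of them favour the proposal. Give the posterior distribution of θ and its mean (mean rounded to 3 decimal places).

Posterior: Beta(25, 31.5); mean ≈ 0.442

The binomial likelihood is conjugate to the Beta prior: with 14 successes and 20 failures, the posterior is Beta(11+14, 11.5+20) = Beta(25, 31.5).
Posterior mean = α/(α+β) = 25/56.5 = 0.442.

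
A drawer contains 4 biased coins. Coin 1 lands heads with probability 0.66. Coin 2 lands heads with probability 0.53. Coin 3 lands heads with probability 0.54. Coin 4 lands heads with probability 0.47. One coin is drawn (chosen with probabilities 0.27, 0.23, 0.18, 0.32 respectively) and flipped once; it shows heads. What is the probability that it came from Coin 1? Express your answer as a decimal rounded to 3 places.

Posterior probability ≈ 0.325

P(heads|C1) = 0.66; P(heads|C2) = 0.53; P(heads|C3) = 0.54; P(heads|C4) = 0.47.
Prior × likelihood for each source: 0.27·0.66=0.1782, 0.23·0.53=0.1219, 0.18·0.54=0.09720, 0.32·0.47=0.1504. Summing gives P(heads) = 0.54770.
P(Coin 1 | heads) = 0.1782 / 0.54770 = 0.325.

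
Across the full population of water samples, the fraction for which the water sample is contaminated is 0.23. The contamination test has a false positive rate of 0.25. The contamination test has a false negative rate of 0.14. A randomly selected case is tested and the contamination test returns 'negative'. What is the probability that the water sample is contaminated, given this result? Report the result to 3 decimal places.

P(H | E) ≈ 0.053

Write H for 'the water sample is contaminated'. Prior odds H:¬H = 0.23/0.77 = 0.29870. For the 'negative' outcome, the likelihood ratio is 0.14/0.75 = 0.18667.
Posterior odds = 0.29870 × 0.18667 = 0.055758, so P(H|E) = 0.055758/(1+0.055758) = 0.053.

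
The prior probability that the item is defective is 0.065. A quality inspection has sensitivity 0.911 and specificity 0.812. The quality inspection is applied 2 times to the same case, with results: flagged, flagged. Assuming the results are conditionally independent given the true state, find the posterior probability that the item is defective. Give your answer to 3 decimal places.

With H the event that the item is defective, the joint likelihood of the observed sequence is P(data|H) = 0.911·0.911 = 0.82992 and P(data|¬H) = 0.188·0.188 = 0.035344.
Bayes: P(H|data) = 0.065·0.82992 / (0.065·0.82992 + 0.935·0.035344) = 0.053945/0.086992 = 0.6201.

Posterior P(H) ≈ 0.620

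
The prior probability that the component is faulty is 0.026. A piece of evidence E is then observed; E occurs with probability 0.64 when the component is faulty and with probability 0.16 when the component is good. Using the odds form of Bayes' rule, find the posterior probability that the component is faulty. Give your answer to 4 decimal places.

Posterior probability ≈ 0.0965

Prior odds = 0.026/(1−0.026) = 0.026694.
Likelihood ratio for E = 0.64/0.16 = 4.0000.
Posterior odds = prior odds × LR = 0.10678.
Posterior probability = odds/(1+odds) = 0.10678/1.1068 = 0.0965.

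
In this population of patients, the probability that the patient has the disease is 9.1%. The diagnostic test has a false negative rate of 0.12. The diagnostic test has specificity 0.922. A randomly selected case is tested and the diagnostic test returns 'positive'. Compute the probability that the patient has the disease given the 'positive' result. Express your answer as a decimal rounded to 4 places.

P(H | E) ≈ 0.5304

Let H be the event that the patient has the disease. P(H) = 0.091, so P(¬H) = 0.909. With E the 'positive' result, P(E|H) = 0.88 and P(E|¬H) = 0.078.
P(E) = 0.88·0.091 + 0.078·0.909 = 0.080080 + 0.070902 = 0.15098.
By Bayes' theorem, P(H|E) = 0.080080 / 0.15098 = 0.5304.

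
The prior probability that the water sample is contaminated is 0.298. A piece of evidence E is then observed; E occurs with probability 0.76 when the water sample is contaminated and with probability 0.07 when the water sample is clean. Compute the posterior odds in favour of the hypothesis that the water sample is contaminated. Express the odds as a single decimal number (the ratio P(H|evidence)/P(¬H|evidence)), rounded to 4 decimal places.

Prior odds = 0.298/(1−0.298) = 0.42450. In log-odds, ln(0.42450) = -0.85684.
Add log likelihood ratio: ln(10.857) = 2.3848.
Posterior log-odds = 1.5280, so posterior odds = exp(1.5280) = 4.6089.

Posterior odds ≈ 4.6089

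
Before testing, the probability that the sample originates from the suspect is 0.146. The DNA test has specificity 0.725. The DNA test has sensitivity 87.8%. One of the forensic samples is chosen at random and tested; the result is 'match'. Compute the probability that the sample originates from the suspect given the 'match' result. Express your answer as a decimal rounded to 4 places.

P(H | E) ≈ 0.3531

Let H be the event that the sample originates from the suspect. P(H) = 0.146, so P(¬H) = 0.854. With E the 'match' result, P(E|H) = 0.878 and P(E|¬H) = 0.275.
P(E) = 0.878·0.146 + 0.275·0.854 = 0.12819 + 0.23485 = 0.36304.
By Bayes' theorem, P(H|E) = 0.12819 / 0.36304 = 0.3531.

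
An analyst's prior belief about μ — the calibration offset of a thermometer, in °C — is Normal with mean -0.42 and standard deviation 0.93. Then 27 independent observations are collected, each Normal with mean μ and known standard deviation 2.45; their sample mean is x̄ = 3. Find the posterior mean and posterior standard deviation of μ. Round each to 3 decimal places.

Posterior mean ≈ 2.301; posterior SD ≈ 0.421

With known σ, the Normal prior is conjugate. Weight on the data is w = (n/σ²)/(n/σ² + 1/τ₀²) = 4.49813/(4.49813+1.15620) = 0.79552.
Posterior mean = w·x̄ + (1−w)·μ₀ = 0.79552·3 + 0.20448·-0.42 = 2.301. Posterior variance = 1/(4.49813+1.15620) = 0.176856, so SD = 0.421.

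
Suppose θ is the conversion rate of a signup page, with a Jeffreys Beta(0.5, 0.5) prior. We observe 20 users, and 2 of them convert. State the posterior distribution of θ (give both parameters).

Observing 2 successes and 18 failures updates Beta(0.5, 0.5) by adding the success and failure counts to the two shape parameters: α = 0.5+2 = 2.5, β = 0.5+18 = 18.5.

Posterior: Beta(2.5, 18.5)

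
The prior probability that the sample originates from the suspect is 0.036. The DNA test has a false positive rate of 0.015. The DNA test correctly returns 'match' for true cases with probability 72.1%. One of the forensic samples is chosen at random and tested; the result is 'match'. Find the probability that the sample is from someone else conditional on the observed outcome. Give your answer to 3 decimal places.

P(¬H | E) ≈ 0.358

Let H be the event that the sample originates from the suspect. P(H) = 0.036, so P(¬H) = 0.964. With E the 'match' result, P(E|H) = 0.721 and P(E|¬H) = 0.015.
P(E) = 0.721·0.036 + 0.015·0.964 = 0.025956 + 0.014460 = 0.040416.
By Bayes' theorem, P(H|E) = 0.025956 / 0.040416 = 0.642. Hence P(¬H|E) = 1 − 0.642 = 0.358.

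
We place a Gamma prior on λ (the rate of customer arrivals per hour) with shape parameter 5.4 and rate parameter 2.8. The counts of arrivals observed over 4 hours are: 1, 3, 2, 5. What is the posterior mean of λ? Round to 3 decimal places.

Total count ∑xᵢ = 11 over n = 4 hours.
Gamma is conjugate to the Poisson likelihood: posterior is Gamma(shape = 5.4+11 = 16.4, rate = 2.8+4 = 6.8).
E[λ | data] = 16.4/6.8 = 2.412.

Posterior mean ≈ 2.412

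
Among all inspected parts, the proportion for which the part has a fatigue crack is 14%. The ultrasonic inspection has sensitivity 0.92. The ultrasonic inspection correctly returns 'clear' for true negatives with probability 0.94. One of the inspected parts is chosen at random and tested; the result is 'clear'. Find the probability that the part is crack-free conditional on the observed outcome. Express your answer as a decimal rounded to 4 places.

Let H be the event that the part has a fatigue crack. P(H) = 0.14, so P(¬H) = 0.86. With E the 'clear' result, P(E|H) = 0.08 and P(E|¬H) = 0.94.
P(E) = 0.08·0.14 + 0.94·0.86 = 0.011200 + 0.80840 = 0.81960.
By Bayes' theorem, P(H|E) = 0.011200 / 0.81960 = 0.0137. Hence P(¬H|E) = 1 − 0.0137 = 0.9863.

P(¬H | E) ≈ 0.9863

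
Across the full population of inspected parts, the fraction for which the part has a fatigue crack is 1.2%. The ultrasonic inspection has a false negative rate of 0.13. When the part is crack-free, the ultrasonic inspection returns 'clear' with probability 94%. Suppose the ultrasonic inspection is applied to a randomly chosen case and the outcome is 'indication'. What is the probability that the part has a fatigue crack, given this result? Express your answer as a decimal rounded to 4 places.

P(H | E) ≈ 0.1497

Let H be the event that the part has a fatigue crack. P(H) = 0.012, so P(¬H) = 0.988. With E the 'indication' result, P(E|H) = 0.87 and P(E|¬H) = 0.06.
P(E) = 0.87·0.012 + 0.06·0.988 = 0.010440 + 0.059280 = 0.069720.
By Bayes' theorem, P(H|E) = 0.010440 / 0.069720 = 0.1497.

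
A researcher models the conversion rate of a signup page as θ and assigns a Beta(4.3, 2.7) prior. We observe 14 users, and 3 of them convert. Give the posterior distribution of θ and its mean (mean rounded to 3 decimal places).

Posterior: Beta(7.3, 13.7); mean ≈ 0.348

The binomial likelihood is conjugate to the Beta prior: with 3 successes and 11 failures, the posterior is Beta(4.3+3, 2.7+11) = Beta(7.3, 13.7).
E[θ | data] = 7.3/(7.3+13.7) = 0.348.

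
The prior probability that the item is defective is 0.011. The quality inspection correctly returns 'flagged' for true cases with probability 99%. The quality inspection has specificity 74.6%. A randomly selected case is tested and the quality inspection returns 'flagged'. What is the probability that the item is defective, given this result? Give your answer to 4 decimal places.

Let H be the event that the item is defective. P(H) = 0.011, so P(¬H) = 0.989. With E the 'flagged' result, P(E|H) = 0.99 and P(E|¬H) = 0.254.
P(E) = 0.99·0.011 + 0.254·0.989 = 0.010890 + 0.25121 = 0.26210.
By Bayes' theorem, P(H|E) = 0.010890 / 0.26210 = 0.0415.

P(H | E) ≈ 0.0415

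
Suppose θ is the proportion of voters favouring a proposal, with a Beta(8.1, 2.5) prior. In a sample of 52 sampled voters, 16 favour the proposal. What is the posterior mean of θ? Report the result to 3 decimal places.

Observing 16 successes and 36 failures updates Beta(8.1, 2.5) by adding the success and failure counts to the two shape parameters: α = 8.1+16 = 24.1, β = 2.5+36 = 38.5.
E[θ | data] = 24.1/(24.1+38.5) = 0.385.

Posterior mean ≈ 0.385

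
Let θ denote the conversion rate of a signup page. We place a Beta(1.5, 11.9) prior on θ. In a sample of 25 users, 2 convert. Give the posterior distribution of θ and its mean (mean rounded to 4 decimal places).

Posterior: Beta(3.5, 34.9); mean ≈ 0.0911

The binomial likelihood is conjugate to the Beta prior: with 2 successes and 23 failures, the posterior is Beta(1.5+2, 11.9+23) = Beta(3.5, 34.9).
Posterior mean = α/(α+β) = 3.5/38.4 = 0.0911.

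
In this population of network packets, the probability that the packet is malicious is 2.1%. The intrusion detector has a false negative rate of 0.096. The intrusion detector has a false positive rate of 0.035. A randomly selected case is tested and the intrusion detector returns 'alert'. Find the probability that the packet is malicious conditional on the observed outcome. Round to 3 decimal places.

P(H | E) ≈ 0.357

Let H be the event that the packet is malicious. P(H) = 0.021, so P(¬H) = 0.979. With E the 'alert' result, P(E|H) = 0.904 and P(E|¬H) = 0.035.
P(E) = 0.904·0.021 + 0.035·0.979 = 0.018984 + 0.034265 = 0.053249.
By Bayes' theorem, P(H|E) = 0.018984 / 0.053249 = 0.357.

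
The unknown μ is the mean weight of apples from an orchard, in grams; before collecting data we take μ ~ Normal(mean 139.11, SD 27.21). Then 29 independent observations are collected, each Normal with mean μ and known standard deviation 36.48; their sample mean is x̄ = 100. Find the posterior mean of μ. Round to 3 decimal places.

Posterior mean ≈ 102.283

Prior precision 1/τ₀² = 1/27.21² = 0.00135065; data precision n/σ² = 29/36.48² = 0.0217916.
Posterior precision = 0.00135065 + 0.0217916 = 0.0231422.
Posterior mean = (0.00135065·139.11 + 0.0217916·100) / 0.0231422 = 102.283.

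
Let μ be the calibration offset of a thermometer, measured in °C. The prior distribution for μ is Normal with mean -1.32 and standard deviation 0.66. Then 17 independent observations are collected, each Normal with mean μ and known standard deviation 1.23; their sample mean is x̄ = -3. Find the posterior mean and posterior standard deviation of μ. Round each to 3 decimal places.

Posterior mean ≈ -2.715; posterior SD ≈ 0.272

With known σ, the Normal prior is conjugate. Weight on the data is w = (n/σ²)/(n/σ² + 1/τ₀²) = 11.2367/(11.2367+2.29568) = 0.83036.
Posterior mean = w·x̄ + (1−w)·μ₀ = 0.83036·-3 + 0.16964·-1.32 = -2.715. Posterior variance = 1/(11.2367+2.29568) = 0.0738968, so SD = 0.272.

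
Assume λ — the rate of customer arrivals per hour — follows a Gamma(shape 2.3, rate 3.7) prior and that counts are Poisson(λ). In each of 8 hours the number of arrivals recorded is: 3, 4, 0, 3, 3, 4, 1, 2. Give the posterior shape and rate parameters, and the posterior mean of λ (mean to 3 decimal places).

Total count ∑xᵢ = 20 over n = 8 hours.
Gamma is conjugate to the Poisson likelihood: posterior is Gamma(shape = 2.3+20 = 22.3, rate = 3.7+8 = 11.7).
E[λ | data] = 22.3/11.7 = 1.906.

Posterior: Gamma(shape=22.3, rate=11.7); mean ≈ 1.906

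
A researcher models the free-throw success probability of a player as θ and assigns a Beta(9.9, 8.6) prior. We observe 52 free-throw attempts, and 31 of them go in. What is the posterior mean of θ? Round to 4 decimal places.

The binomial likelihood is conjugate to the Beta prior: with 31 successes and 21 failures, the posterior is Beta(9.9+31, 8.6+21) = Beta(40.9, 29.6).
E[θ | data] = 40.9/(40.9+29.6) = 0.5801.

Posterior mean ≈ 0.5801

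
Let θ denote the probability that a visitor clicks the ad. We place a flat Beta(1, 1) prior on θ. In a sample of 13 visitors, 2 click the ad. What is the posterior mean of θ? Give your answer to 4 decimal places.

Observing 2 successes and 11 failures updates Beta(1, 1) by adding the success and failure counts to the two shape parameters: α = 1+2 = 3, β = 1+11 = 12.
E[θ | data] = 3/(3+12) = 0.2000.

Posterior mean ≈ 0.2000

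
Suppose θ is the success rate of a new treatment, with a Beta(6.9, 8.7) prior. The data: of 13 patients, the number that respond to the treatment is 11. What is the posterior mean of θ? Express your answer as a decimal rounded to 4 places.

Posterior mean ≈ 0.6259

Observing 11 successes and 2 failures updates Beta(6.9, 8.7) by adding the success and failure counts to the two shape parameters: α = 6.9+11 = 17.9, β = 8.7+2 = 10.7.
Posterior mean = α/(α+β) = 17.9/28.6 = 0.6259.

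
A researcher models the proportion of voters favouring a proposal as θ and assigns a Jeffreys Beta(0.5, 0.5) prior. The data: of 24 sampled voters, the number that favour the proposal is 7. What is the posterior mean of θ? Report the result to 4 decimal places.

Posterior mean ≈ 0.3000

The binomial likelihood is conjugate to the Beta prior: with 7 successes and 17 failures, the posterior is Beta(0.5+7, 0.5+17) = Beta(7.5, 17.5).
Posterior mean = α/(α+β) = 7.5/25 = 0.3000.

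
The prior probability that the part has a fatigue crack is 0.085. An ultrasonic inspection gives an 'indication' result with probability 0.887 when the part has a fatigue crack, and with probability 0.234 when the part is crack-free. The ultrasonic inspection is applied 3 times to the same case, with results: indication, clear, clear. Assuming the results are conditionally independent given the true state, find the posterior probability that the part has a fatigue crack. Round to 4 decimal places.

With H the event that the part has a fatigue crack, the joint likelihood of the observed sequence is P(data|H) = 0.887·0.113·0.113 = 0.011326 and P(data|¬H) = 0.234·0.766·0.766 = 0.13730.
Bayes: P(H|data) = 0.085·0.011326 / (0.085·0.011326 + 0.915·0.13730) = 0.00096272/0.12659 = 0.0076.

Posterior P(H) ≈ 0.0076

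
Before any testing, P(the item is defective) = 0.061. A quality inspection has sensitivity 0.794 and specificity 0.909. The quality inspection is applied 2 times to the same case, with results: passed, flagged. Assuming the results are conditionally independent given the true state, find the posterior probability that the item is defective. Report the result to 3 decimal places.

Let H be the event that the item is defective; start with P(H) = 0.061. P('flagged'|H) = 0.794, P('flagged'|¬H) = 0.091.
Update on result 1 ('passed'): P(H) ← 0.206·0.0610 / (0.206·0.0610 + 0.909·0.9390) = 0.012566/0.86612 = 0.0145.
Update on result 2 ('flagged'): P(H) ← 0.794·0.0145 / (0.794·0.0145 + 0.091·0.9855) = 0.011520/0.10120 = 0.1138.

Posterior P(H) ≈ 0.114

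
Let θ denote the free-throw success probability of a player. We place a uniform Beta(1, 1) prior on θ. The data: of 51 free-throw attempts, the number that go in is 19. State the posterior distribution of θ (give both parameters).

Posterior: Beta(20, 33)

Observing 19 successes and 32 failures updates Beta(1, 1) by adding the success and failure counts to the two shape parameters: α = 1+19 = 20, β = 1+32 = 33.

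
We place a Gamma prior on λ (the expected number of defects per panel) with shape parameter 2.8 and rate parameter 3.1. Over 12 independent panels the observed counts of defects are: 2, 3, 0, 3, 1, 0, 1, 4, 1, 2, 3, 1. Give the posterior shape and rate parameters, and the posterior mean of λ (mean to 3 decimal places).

Posterior: Gamma(shape=23.8, rate=15.1); mean ≈ 1.576

Total count ∑xᵢ = 21 over n = 12 panels.
Gamma is conjugate to the Poisson likelihood: posterior is Gamma(shape = 2.8+21 = 23.8, rate = 3.1+12 = 15.1).
E[λ | data] = 23.8/15.1 = 1.576.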